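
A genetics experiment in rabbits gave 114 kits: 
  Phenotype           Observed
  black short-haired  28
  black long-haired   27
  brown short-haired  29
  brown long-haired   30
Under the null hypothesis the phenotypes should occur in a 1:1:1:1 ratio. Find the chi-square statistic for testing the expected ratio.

0.175

Under the 1:1:1:1 hypothesis (Σ ratio = 4, N = 114):
  black short-haired: 114 × 1/4 = 28.5
  black long-haired: 114 × 1/4 = 28.5
  brown short-haired: 114 × 1/4 = 28.5
  brown long-haired: 114 × 1/4 = 28.5
χ² = Σ (O − E)² / E
  black short-haired: (28 − 28.5)² / 28.5 = 0.0088
  black long-haired: (27 − 28.5)² / 28.5 = 0.0789
  brown short-haired: (29 − 28.5)² / 28.5 = 0.0088
  brown long-haired: (30 − 28.5)² / 28.5 = 0.0789
χ² = 0.0088 + 0.0789 + 0.0088 + 0.0789 = 0.1754 ≈ 0.175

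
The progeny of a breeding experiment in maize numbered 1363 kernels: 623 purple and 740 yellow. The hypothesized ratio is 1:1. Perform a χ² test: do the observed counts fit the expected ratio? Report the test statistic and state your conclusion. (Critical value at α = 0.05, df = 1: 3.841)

10.043; not consistent

The 1:1 ratio has 2 parts, so with N = 1363 the expected counts are:
  purple: 1363 × 1/2 = 681.5
  yellow: 1363 × 1/2 = 681.5
χ² = Σ (O − E)² / E
  purple: (623 − 681.5)² / 681.5 = 5.0216
  yellow: (740 − 681.5)² / 681.5 = 5.0216
χ² = 5.0216 + 5.0216 = 10.0432 ≈ 10.043
Degrees of freedom = 2 − 1 = 1; critical value at α = 0.05 is 3.841.
Since 10.043 > 3.841, we reject the null hypothesis — the data do not fit the 1:1 ratio.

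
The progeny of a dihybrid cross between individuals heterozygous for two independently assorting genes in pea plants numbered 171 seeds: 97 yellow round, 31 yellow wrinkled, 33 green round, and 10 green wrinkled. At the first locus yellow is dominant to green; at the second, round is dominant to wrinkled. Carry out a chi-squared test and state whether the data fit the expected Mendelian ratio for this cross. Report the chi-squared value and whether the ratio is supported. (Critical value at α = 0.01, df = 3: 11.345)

A dihybrid F₂ with independent assortment and complete dominance at both loci gives a 9:3:3:1 phenotypic ratio.
Under the 9:3:3:1 hypothesis (Σ ratio = 16, N = 171):
  yellow round: 171 × 9/16 = 96.1875
  yellow wrinkled: 171 × 3/16 = 32.0625
  green round: 171 × 3/16 = 32.0625
  green wrinkled: 171 × 1/16 = 10.6875
χ² = Σ (O − E)² / E
  yellow round: (97 − 96.1875)² / 96.1875 = 0.0069
  yellow wrinkled: (31 − 32.0625)² / 32.0625 = 0.0352
  green round: (33 − 32.0625)² / 32.0625 = 0.0274
  green wrinkled: (10 − 10.6875)² / 10.6875 = 0.0442
χ² = 0.0069 + 0.0352 + 0.0274 + 0.0442 = 0.1137 ≈ 0.114
Degrees of freedom = 4 − 1 = 3; critical value at α = 0.01 is 11.345.
Since 0.114 < 11.345, we fail to reject the null hypothesis — the data are consistent with the 9:3:3:1 ratio.

0.114; consistent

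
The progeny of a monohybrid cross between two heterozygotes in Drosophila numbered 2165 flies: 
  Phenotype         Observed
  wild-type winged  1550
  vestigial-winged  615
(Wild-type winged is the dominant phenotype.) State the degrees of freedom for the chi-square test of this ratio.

For a monohybrid cross between heterozygotes with complete dominance, the expected phenotypic ratio is 3:1.
A goodness-of-fit test with 2 phenotype classes has df = 2 − 1 = 1.

1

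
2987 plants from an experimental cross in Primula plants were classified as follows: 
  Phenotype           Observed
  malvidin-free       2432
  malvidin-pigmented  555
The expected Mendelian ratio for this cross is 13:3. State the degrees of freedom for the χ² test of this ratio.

A goodness-of-fit test with 2 phenotype classes has df = 2 − 1 = 1.

1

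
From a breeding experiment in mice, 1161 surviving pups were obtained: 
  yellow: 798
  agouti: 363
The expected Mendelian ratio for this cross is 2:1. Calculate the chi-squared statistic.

The 2:1 ratio has 3 parts, so with N = 1161 the expected counts are:
  yellow: 1161 × 2/3 = 774
  agouti: 1161 × 1/3 = 387
χ² = Σ (O − E)² / E
  yellow: (798 − 774)² / 774 = 0.7442
  agouti: (363 − 387)² / 387 = 1.4884
χ² = 0.7442 + 1.4884 = 2.2326 ≈ 2.233

2.233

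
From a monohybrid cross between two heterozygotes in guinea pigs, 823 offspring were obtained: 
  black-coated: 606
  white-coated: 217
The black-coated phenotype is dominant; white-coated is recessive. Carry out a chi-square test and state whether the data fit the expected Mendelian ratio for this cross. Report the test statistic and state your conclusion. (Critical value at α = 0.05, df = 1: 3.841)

0.820; consistent

For a monohybrid cross between heterozygotes with complete dominance, the expected phenotypic ratio is 3:1.
Under the 3:1 hypothesis (Σ ratio = 4, N = 823):
  black-coated: 823 × 3/4 = 617.25
  white-coated: 823 × 1/4 = 205.75
χ² = Σ (O − E)² / E
  black-coated: (606 − 617.25)² / 617.25 = 0.2050
  white-coated: (217 − 205.75)² / 205.75 = 0.6151
χ² = 0.2050 + 0.6151 = 0.8201 ≈ 0.820
Degrees of freedom = 2 − 1 = 1; critical value at α = 0.05 is 3.841.
Since 0.820 < 3.841, we fail to reject the null hypothesis — the data are consistent with the 3:1 ratio.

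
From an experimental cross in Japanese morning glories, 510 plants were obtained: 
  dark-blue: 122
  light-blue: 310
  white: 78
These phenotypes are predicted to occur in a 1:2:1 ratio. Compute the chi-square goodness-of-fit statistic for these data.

The 1:2:1 ratio has 4 parts, so with N = 510 the expected counts are:
  dark-blue: 510 × 1/4 = 127.5
  light-blue: 510 × 2/4 = 255
  white: 510 × 1/4 = 127.5
χ² = Σ (O − E)² / E
  dark-blue: (122 − 127.5)² / 127.5 = 0.2373
  light-blue: (310 − 255)² / 255 = 11.8627
  white: (78 − 127.5)² / 127.5 = 19.2176
χ² = 0.2373 + 11.8627 + 19.2176 = 31.3176 ≈ 31.318

31.318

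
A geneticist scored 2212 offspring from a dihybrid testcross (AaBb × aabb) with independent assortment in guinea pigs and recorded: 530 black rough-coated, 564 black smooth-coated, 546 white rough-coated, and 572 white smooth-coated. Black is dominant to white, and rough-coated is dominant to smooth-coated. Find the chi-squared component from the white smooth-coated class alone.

0.653

A dihybrid testcross with independent assortment gives a 1:1:1:1 ratio.
The 1:1:1:1 ratio has 4 parts, so with N = 2212 the expected counts are:
  black rough-coated: 2212 × 1/4 = 553
  black smooth-coated: 2212 × 1/4 = 553
  white rough-coated: 2212 × 1/4 = 553
  white smooth-coated: 2212 × 1/4 = 553
Contribution of white smooth-coated: (572 − 553)² / 553 = 0.6528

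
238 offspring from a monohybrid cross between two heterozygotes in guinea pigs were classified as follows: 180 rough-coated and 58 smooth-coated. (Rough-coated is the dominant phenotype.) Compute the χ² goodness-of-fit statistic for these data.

0.050

For a monohybrid cross between heterozygotes with complete dominance, the expected phenotypic ratio is 3:1.
Expected counts for N = 238 under a 3:1 ratio (total parts = 4):
  rough-coated: 238 × 3/4 = 178.5
  smooth-coated: 238 × 1/4 = 59.5
χ² = Σ (O − E)² / E
  rough-coated: (180 − 178.5)² / 178.5 = 0.0126
  smooth-coated: (58 − 59.5)² / 59.5 = 0.0378
χ² = 0.0126 + 0.0378 = 0.0504 ≈ 0.050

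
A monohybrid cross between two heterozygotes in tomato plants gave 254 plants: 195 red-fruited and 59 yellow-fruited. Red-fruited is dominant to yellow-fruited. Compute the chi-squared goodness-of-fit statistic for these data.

For a monohybrid cross between heterozygotes with complete dominance, the expected phenotypic ratio is 3:1.
The 3:1 ratio has 4 parts, so with N = 254 the expected counts are:
  red-fruited: 254 × 3/4 = 190.5
  yellow-fruited: 254 × 1/4 = 63.5
χ² = Σ (O − E)² / E
  red-fruited: (195 − 190.5)² / 190.5 = 0.1063
  yellow-fruited: (59 − 63.5)² / 63.5 = 0.3189
χ² = 0.1063 + 0.3189 = 0.4252 ≈ 0.425

0.425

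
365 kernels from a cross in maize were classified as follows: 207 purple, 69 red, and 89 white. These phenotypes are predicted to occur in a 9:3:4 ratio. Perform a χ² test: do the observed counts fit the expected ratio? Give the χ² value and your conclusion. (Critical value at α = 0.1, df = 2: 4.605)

0.074; consistent

Total ratio parts = 16. Expected numbers out of 365:
  purple: 365 × 9/16 = 205.3125
  red: 365 × 3/16 = 68.4375
  white: 365 × 4/16 = 91.25
χ² = Σ (O − E)² / E
  purple: (207 − 205.3125)² / 205.3125 = 0.0139
  red: (69 − 68.4375)² / 68.4375 = 0.0046
  white: (89 − 91.25)² / 91.25 = 0.0555
χ² = 0.0139 + 0.0046 + 0.0555 = 0.074
Degrees of freedom = 3 − 1 = 2; critical value at α = 0.1 is 4.605.
Since 0.074 < 4.605, we fail to reject the null hypothesis — the data are consistent with the 9:3:4 ratio.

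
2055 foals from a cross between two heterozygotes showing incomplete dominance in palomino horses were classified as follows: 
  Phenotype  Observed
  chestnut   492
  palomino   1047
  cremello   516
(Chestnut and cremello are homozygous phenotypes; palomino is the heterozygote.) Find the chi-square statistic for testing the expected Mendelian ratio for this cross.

1.301

With incomplete dominance, a heterozygote × heterozygote cross gives a 1:2:1 phenotypic ratio.
Total ratio parts = 4. Expected numbers out of 2055:
  chestnut: 2055 × 1/4 = 513.75
  palomino: 2055 × 2/4 = 1027.5
  cremello: 2055 × 1/4 = 513.75
χ² = Σ (O − E)² / E
  chestnut: (492 − 513.75)² / 513.75 = 0.9208
  palomino: (1047 − 1027.5)² / 1027.5 = 0.3701
  cremello: (516 − 513.75)² / 513.75 = 0.0099
χ² = 0.9208 + 0.3701 + 0.0099 = 1.3008 ≈ 1.301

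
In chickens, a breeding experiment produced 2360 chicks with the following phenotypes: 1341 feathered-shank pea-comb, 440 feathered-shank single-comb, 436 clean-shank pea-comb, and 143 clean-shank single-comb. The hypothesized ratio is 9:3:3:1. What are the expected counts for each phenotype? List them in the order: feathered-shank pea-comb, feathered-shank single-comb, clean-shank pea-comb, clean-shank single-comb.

1327.5, 442.5, 442.5, 147.5

Under the 9:3:3:1 hypothesis (Σ ratio = 16, N = 2360):
  feathered-shank pea-comb: 2360 × 9/16 = 1327.5
  feathered-shank single-comb: 2360 × 3/16 = 442.5
  clean-shank pea-comb: 2360 × 3/16 = 442.5
  clean-shank single-comb: 2360 × 1/16 = 147.5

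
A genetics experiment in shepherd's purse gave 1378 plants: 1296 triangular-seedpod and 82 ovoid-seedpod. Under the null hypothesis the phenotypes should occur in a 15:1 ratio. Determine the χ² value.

0.211

The 15:1 ratio has 16 parts, so with N = 1378 the expected counts are:
  triangular-seedpod: 1378 × 15/16 = 1291.875
  ovoid-seedpod: 1378 × 1/16 = 86.125
χ² = Σ (O − E)² / E
  triangular-seedpod: (1296 − 1291.875)² / 1291.875 = 0.0132
  ovoid-seedpod: (82 − 86.125)² / 86.125 = 0.1976
χ² = 0.0132 + 0.1976 = 0.2108 ≈ 0.211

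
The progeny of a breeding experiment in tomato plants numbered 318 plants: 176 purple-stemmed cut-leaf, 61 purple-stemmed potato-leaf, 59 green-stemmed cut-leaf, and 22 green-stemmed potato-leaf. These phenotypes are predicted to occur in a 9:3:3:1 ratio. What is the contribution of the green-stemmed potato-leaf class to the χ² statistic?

0.227

Total ratio parts = 16. Expected numbers out of 318:
  purple-stemmed cut-leaf: 318 × 9/16 = 178.875
  purple-stemmed potato-leaf: 318 × 3/16 = 59.625
  green-stemmed cut-leaf: 318 × 3/16 = 59.625
  green-stemmed potato-leaf: 318 × 1/16 = 19.875
Contribution of green-stemmed potato-leaf: (22 − 19.875)² / 19.875 = 0.2272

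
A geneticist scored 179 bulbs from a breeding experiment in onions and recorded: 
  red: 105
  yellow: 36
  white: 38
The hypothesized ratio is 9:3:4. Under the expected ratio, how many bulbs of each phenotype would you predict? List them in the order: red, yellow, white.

The 9:3:4 ratio has 16 parts, so with N = 179 the expected counts are:
  red: 179 × 9/16 = 100.6875
  yellow: 179 × 3/16 = 33.5625
  white: 179 × 4/16 = 44.75

100.6875, 33.5625, 44.75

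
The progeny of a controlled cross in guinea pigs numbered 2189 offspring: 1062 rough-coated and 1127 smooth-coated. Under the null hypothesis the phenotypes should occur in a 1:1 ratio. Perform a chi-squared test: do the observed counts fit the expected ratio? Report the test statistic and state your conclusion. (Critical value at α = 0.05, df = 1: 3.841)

1.930; consistent

Total ratio parts = 2. Expected numbers out of 2189:
  rough-coated: 2189 × 1/2 = 1094.5
  smooth-coated: 2189 × 1/2 = 1094.5
χ² = Σ (O − E)² / E
  rough-coated: (1062 − 1094.5)² / 1094.5 = 0.9651
  smooth-coated: (1127 − 1094.5)² / 1094.5 = 0.9651
χ² = 0.9651 + 0.9651 = 1.9302 ≈ 1.930
Degrees of freedom = 2 − 1 = 1; critical value at α = 0.05 is 3.841.
Since 1.930 < 3.841, we fail to reject the null hypothesis — the data are consistent with the 1:1 ratio.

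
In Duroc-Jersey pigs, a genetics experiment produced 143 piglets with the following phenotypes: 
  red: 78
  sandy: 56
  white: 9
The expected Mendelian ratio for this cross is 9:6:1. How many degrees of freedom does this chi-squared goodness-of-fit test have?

2

A goodness-of-fit test with 3 phenotype classes has df = 3 − 1 = 2.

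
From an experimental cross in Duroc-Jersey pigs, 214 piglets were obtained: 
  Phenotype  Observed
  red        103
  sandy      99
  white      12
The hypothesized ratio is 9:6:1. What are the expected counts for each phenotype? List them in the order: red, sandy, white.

Under the 9:6:1 hypothesis (Σ ratio = 16, N = 214):
  red: 214 × 9/16 = 120.375
  sandy: 214 × 6/16 = 80.25
  white: 214 × 1/16 = 13.375

120.375, 80.25, 13.375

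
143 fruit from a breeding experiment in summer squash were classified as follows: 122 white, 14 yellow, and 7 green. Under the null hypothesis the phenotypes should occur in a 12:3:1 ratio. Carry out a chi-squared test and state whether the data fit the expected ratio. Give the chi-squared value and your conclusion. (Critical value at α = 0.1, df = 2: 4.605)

Expected counts for N = 143 under a 12:3:1 ratio (total parts = 16):
  white: 143 × 12/16 = 107.25
  yellow: 143 × 3/16 = 26.8125
  green: 143 × 1/16 = 8.9375
χ² = Σ (O − E)² / E
  white: (122 − 107.25)² / 107.25 = 2.0286
  yellow: (14 − 26.8125)² / 26.8125 = 6.1225
  green: (7 − 8.9375)² / 8.9375 = 0.4200
χ² = 2.0286 + 6.1225 + 0.4200 = 8.5711 ≈ 8.571
Degrees of freedom = 3 − 1 = 2; critical value at α = 0.1 is 4.605.
Since 8.571 > 4.605, we reject the null hypothesis — the data do not fit the 12:3:1 ratio.

8.571; not consistent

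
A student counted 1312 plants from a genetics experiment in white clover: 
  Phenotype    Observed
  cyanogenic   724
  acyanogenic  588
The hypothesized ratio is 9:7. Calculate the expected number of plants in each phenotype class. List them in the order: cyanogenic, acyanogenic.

738, 574

Under the 9:7 hypothesis (Σ ratio = 16, N = 1312):
  cyanogenic: 1312 × 9/16 = 738
  acyanogenic: 1312 × 7/16 = 574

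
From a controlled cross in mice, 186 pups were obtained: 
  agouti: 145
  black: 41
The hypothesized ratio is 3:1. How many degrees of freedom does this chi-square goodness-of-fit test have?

1

A goodness-of-fit test with 2 phenotype classes has df = 2 − 1 = 1.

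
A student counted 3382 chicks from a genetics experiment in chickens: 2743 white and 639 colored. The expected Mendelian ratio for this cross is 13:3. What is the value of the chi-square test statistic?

Total ratio parts = 16. Expected numbers out of 3382:
  white: 3382 × 13/16 = 2747.875
  colored: 3382 × 3/16 = 634.125
χ² = Σ (O − E)² / E
  white: (2743 − 2747.875)² / 2747.875 = 0.0086
  colored: (639 − 634.125)² / 634.125 = 0.0375
χ² = 0.0086 + 0.0375 = 0.0461 ≈ 0.046

0.046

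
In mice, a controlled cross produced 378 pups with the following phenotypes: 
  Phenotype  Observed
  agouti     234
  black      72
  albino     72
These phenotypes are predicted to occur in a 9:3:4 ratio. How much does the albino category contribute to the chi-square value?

Expected counts for N = 378 under a 9:3:4 ratio (total parts = 16):
  agouti: 378 × 9/16 = 212.625
  black: 378 × 3/16 = 70.875
  albino: 378 × 4/16 = 94.5
Contribution of albino: (72 − 94.5)² / 94.5 = 5.3571

5.357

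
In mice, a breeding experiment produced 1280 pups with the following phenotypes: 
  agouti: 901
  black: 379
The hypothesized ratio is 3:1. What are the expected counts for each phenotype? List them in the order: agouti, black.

960, 320

Expected counts for N = 1280 under a 3:1 ratio (total parts = 4):
  agouti: 1280 × 3/4 = 960
  black: 1280 × 1/4 = 320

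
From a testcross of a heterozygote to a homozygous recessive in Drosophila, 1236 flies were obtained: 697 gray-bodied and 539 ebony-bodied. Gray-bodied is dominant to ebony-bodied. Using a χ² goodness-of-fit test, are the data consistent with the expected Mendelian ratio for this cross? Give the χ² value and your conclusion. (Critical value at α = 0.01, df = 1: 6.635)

A testcross of a heterozygote (Aa × aa) gives a 1:1 phenotypic ratio.
The 1:1 ratio has 2 parts, so with N = 1236 the expected counts are:
  gray-bodied: 1236 × 1/2 = 618
  ebony-bodied: 1236 × 1/2 = 618
χ² = Σ (O − E)² / E
  gray-bodied: (697 − 618)² / 618 = 10.0987
  ebony-bodied: (539 − 618)² / 618 = 10.0987
χ² = 10.0987 + 10.0987 = 20.1974 ≈ 20.197
Degrees of freedom = 2 − 1 = 1; critical value at α = 0.01 is 6.635.
Since 20.197 > 6.635, we reject the null hypothesis — the data do not fit the 1:1 ratio.

20.197; not consistent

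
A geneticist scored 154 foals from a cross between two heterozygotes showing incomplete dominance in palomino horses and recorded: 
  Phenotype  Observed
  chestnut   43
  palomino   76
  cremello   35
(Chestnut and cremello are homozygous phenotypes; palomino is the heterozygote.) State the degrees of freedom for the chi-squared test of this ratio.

With incomplete dominance, a heterozygote × heterozygote cross gives a 1:2:1 phenotypic ratio.
A goodness-of-fit test with 3 phenotype classes has df = 3 − 1 = 2.

2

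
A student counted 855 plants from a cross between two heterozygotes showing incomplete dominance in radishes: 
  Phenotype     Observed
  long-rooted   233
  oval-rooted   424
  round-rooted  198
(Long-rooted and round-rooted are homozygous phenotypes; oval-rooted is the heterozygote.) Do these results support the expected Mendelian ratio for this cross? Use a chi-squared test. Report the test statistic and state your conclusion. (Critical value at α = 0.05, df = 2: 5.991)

2.923; consistent

With incomplete dominance, a heterozygote × heterozygote cross gives a 1:2:1 phenotypic ratio.
Total ratio parts = 4. Expected numbers out of 855:
  long-rooted: 855 × 1/4 = 213.75
  oval-rooted: 855 × 2/4 = 427.5
  round-rooted: 855 × 1/4 = 213.75
χ² = Σ (O − E)² / E
  long-rooted: (233 − 213.75)² / 213.75 = 1.7336
  oval-rooted: (424 − 427.5)² / 427.5 = 0.0287
  round-rooted: (198 − 213.75)² / 213.75 = 1.1605
χ² = 1.7336 + 0.0287 + 1.1605 = 2.9228 ≈ 2.923
Degrees of freedom = 3 − 1 = 2; critical value at α = 0.05 is 5.991.
Since 2.923 < 5.991, we fail to reject the null hypothesis — the data are consistent with the 1:2:1 ratio.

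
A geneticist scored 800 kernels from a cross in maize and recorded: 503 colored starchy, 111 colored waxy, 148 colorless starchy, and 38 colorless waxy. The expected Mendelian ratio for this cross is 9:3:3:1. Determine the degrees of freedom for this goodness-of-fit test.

3

A goodness-of-fit test with 4 phenotype classes has df = 4 − 1 = 3.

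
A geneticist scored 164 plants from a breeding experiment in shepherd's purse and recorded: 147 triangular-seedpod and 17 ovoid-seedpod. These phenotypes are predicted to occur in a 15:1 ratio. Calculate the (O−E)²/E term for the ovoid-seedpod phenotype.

4.445

Under the 15:1 hypothesis (Σ ratio = 16, N = 164):
  triangular-seedpod: 164 × 15/16 = 153.75
  ovoid-seedpod: 164 × 1/16 = 10.25
Contribution of ovoid-seedpod: (17 − 10.25)² / 10.25 = 4.4451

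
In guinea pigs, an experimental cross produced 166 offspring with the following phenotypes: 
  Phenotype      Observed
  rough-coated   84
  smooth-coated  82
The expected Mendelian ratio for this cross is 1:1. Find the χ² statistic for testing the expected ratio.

0.024

Under the 1:1 hypothesis (Σ ratio = 2, N = 166):
  rough-coated: 166 × 1/2 = 83
  smooth-coated: 166 × 1/2 = 83
χ² = Σ (O − E)² / E
  rough-coated: (84 − 83)² / 83 = 0.0120
  smooth-coated: (82 − 83)² / 83 = 0.0120
χ² = 0.0120 + 0.0120 = 0.024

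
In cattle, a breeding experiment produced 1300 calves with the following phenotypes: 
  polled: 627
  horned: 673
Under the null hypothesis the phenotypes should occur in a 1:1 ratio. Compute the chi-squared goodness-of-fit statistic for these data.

1.628

The 1:1 ratio has 2 parts, so with N = 1300 the expected counts are:
  polled: 1300 × 1/2 = 650
  horned: 1300 × 1/2 = 650
χ² = Σ (O − E)² / E
  polled: (627 − 650)² / 650 = 0.8138
  horned: (673 − 650)² / 650 = 0.8138
χ² = 0.8138 + 0.8138 = 1.6276 ≈ 1.628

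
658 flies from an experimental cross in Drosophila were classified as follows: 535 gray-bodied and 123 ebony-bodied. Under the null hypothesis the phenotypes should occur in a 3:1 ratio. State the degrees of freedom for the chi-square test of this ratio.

A goodness-of-fit test with 2 phenotype classes has df = 2 − 1 = 1.

1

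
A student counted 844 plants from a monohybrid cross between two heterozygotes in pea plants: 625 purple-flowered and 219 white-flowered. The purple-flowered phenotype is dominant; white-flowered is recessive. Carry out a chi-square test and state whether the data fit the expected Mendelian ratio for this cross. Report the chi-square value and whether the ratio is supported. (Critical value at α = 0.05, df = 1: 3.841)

0.404; consistent

For a monohybrid cross between heterozygotes with complete dominance, the expected phenotypic ratio is 3:1.
Total ratio parts = 4. Expected numbers out of 844:
  purple-flowered: 844 × 3/4 = 633
  white-flowered: 844 × 1/4 = 211
χ² = Σ (O − E)² / E
  purple-flowered: (625 − 633)² / 633 = 0.1011
  white-flowered: (219 − 211)² / 211 = 0.3033
χ² = 0.1011 + 0.3033 = 0.4044 ≈ 0.404
Degrees of freedom = 2 − 1 = 1; critical value at α = 0.05 is 3.841.
Since 0.404 < 3.841, we fail to reject the null hypothesis — the data are consistent with the 3:1 ratio.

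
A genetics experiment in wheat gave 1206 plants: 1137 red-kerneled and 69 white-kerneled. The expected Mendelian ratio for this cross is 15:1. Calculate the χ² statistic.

0.575

Total ratio parts = 16. Expected numbers out of 1206:
  red-kerneled: 1206 × 15/16 = 1130.625
  white-kerneled: 1206 × 1/16 = 75.375
χ² = Σ (O − E)² / E
  red-kerneled: (1137 − 1130.625)² / 1130.625 = 0.0359
  white-kerneled: (69 − 75.375)² / 75.375 = 0.5392
χ² = 0.0359 + 0.5392 = 0.5751 ≈ 0.575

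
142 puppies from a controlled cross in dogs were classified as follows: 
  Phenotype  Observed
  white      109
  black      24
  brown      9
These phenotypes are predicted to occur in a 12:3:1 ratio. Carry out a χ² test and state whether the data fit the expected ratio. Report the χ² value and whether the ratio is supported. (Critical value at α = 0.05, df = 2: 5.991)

Total ratio parts = 16. Expected numbers out of 142:
  white: 142 × 12/16 = 106.5
  black: 142 × 3/16 = 26.625
  brown: 142 × 1/16 = 8.875
χ² = Σ (O − E)² / E
  white: (109 − 106.5)² / 106.5 = 0.0587
  black: (24 − 26.625)² / 26.625 = 0.2588
  brown: (9 − 8.875)² / 8.875 = 0.0018
χ² = 0.0587 + 0.2588 + 0.0018 = 0.3193 ≈ 0.319
Degrees of freedom = 3 − 1 = 2; critical value at α = 0.05 is 5.991.
Since 0.319 < 5.991, we fail to reject the null hypothesis — the data are consistent with the 12:3:1 ratio.

0.319; consistent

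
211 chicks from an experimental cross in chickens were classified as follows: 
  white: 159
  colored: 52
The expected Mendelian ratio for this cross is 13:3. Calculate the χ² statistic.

4.812

The 13:3 ratio has 16 parts, so with N = 211 the expected counts are:
  white: 211 × 13/16 = 171.4375
  colored: 211 × 3/16 = 39.5625
χ² = Σ (O − E)² / E
  white: (159 − 171.4375)² / 171.4375 = 0.9023
  colored: (52 − 39.5625)² / 39.5625 = 3.9101
χ² = 0.9023 + 3.9101 = 4.8124 ≈ 4.812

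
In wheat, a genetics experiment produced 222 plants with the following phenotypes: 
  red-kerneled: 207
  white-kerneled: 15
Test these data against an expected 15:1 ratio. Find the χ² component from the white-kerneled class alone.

0.091

Total ratio parts = 16. Expected numbers out of 222:
  red-kerneled: 222 × 15/16 = 208.125
  white-kerneled: 222 × 1/16 = 13.875
Contribution of white-kerneled: (15 − 13.875)² / 13.875 = 0.0912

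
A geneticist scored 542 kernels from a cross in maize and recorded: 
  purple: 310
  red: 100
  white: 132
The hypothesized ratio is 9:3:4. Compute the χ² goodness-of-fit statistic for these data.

0.203

Expected counts for N = 542 under a 9:3:4 ratio (total parts = 16):
  purple: 542 × 9/16 = 304.875
  red: 542 × 3/16 = 101.625
  white: 542 × 4/16 = 135.5
χ² = Σ (O − E)² / E
  purple: (310 − 304.875)² / 304.875 = 0.0862
  red: (100 − 101.625)² / 101.625 = 0.0260
  white: (132 − 135.5)² / 135.5 = 0.0904
χ² = 0.0862 + 0.0260 + 0.0904 = 0.2026 ≈ 0.203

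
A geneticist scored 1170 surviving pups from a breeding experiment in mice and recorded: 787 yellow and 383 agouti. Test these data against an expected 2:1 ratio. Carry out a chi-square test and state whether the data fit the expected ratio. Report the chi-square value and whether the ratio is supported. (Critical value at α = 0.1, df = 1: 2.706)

Total ratio parts = 3. Expected numbers out of 1170:
  yellow: 1170 × 2/3 = 780
  agouti: 1170 × 1/3 = 390
χ² = Σ (O − E)² / E
  yellow: (787 − 780)² / 780 = 0.0628
  agouti: (383 − 390)² / 390 = 0.1256
χ² = 0.0628 + 0.1256 = 0.1884 ≈ 0.188
Degrees of freedom = 2 − 1 = 1; critical value at α = 0.1 is 2.706.
Since 0.188 < 2.706, we fail to reject the null hypothesis — the data are consistent with the 2:1 ratio.

0.188; consistent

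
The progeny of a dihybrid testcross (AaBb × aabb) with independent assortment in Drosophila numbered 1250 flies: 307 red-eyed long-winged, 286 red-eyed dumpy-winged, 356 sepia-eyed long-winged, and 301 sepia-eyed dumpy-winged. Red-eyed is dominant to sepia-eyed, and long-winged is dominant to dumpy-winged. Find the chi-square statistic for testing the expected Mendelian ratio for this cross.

A dihybrid testcross with independent assortment gives a 1:1:1:1 ratio.
Expected counts for N = 1250 under a 1:1:1:1 ratio (total parts = 4):
  red-eyed long-winged: 1250 × 1/4 = 312.5
  red-eyed dumpy-winged: 1250 × 1/4 = 312.5
  sepia-eyed long-winged: 1250 × 1/4 = 312.5
  sepia-eyed dumpy-winged: 1250 × 1/4 = 312.5
χ² = Σ (O − E)² / E
  red-eyed long-winged: (307 − 312.5)² / 312.5 = 0.0968
  red-eyed dumpy-winged: (286 − 312.5)² / 312.5 = 2.2472
  sepia-eyed long-winged: (356 − 312.5)² / 312.5 = 6.0552
  sepia-eyed dumpy-winged: (301 − 312.5)² / 312.5 = 0.4232
χ² = 0.0968 + 2.2472 + 6.0552 + 0.4232 = 8.8224 ≈ 8.822

8.822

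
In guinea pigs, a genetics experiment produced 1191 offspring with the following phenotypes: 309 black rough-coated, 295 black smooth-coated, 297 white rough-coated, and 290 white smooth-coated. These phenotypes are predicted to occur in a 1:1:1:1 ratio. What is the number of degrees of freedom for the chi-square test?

A goodness-of-fit test with 4 phenotype classes has df = 4 − 1 = 3.

3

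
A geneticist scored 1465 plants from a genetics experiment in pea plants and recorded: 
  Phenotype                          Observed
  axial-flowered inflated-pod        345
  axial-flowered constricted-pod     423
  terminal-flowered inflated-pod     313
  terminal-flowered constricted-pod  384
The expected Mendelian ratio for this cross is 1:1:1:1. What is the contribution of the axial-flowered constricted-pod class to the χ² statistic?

Expected counts for N = 1465 under a 1:1:1:1 ratio (total parts = 4):
  axial-flowered inflated-pod: 1465 × 1/4 = 366.25
  axial-flowered constricted-pod: 1465 × 1/4 = 366.25
  terminal-flowered inflated-pod: 1465 × 1/4 = 366.25
  terminal-flowered constricted-pod: 1465 × 1/4 = 366.25
Contribution of axial-flowered constricted-pod: (423 − 366.25)² / 366.25 = 8.7933

8.793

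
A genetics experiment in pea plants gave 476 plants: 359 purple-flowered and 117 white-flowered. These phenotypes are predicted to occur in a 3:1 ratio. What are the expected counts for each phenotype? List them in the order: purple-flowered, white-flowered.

Expected counts for N = 476 under a 3:1 ratio (total parts = 4):
  purple-flowered: 476 × 3/4 = 357
  white-flowered: 476 × 1/4 = 119

357, 119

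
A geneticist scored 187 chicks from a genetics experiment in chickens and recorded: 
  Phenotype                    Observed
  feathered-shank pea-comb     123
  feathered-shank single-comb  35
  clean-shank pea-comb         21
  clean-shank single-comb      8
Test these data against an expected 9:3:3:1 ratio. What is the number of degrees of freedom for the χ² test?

A goodness-of-fit test with 4 phenotype classes has df = 4 − 1 = 3.

3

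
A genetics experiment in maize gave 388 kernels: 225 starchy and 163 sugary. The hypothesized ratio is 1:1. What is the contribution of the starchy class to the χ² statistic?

4.954

Expected counts for N = 388 under a 1:1 ratio (total parts = 2):
  starchy: 388 × 1/2 = 194
  sugary: 388 × 1/2 = 194
Contribution of starchy: (225 − 194)² / 194 = 4.9536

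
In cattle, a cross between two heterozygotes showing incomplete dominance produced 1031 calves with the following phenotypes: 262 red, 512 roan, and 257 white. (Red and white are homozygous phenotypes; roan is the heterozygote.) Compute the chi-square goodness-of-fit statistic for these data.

With incomplete dominance, a heterozygote × heterozygote cross gives a 1:2:1 phenotypic ratio.
Total ratio parts = 4. Expected numbers out of 1031:
  red: 1031 × 1/4 = 257.75
  roan: 1031 × 2/4 = 515.5
  white: 1031 × 1/4 = 257.75
χ² = Σ (O − E)² / E
  red: (262 − 257.75)² / 257.75 = 0.0701
  roan: (512 − 515.5)² / 515.5 = 0.0238
  white: (257 − 257.75)² / 257.75 = 0.0022
χ² = 0.0701 + 0.0238 + 0.0022 = 0.0961 ≈ 0.096

0.096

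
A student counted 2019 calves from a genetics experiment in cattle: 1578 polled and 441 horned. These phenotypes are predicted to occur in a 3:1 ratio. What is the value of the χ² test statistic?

10.736

Total ratio parts = 4. Expected numbers out of 2019:
  polled: 2019 × 3/4 = 1514.25
  horned: 2019 × 1/4 = 504.75
χ² = Σ (O − E)² / E
  polled: (1578 − 1514.25)² / 1514.25 = 2.6839
  horned: (441 − 504.75)² / 504.75 = 8.0516
χ² = 2.6839 + 8.0516 = 10.7355 ≈ 10.736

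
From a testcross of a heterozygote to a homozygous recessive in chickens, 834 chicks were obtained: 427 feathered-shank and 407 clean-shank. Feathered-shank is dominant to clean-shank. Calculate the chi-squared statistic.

A testcross of a heterozygote (Aa × aa) gives a 1:1 phenotypic ratio.
Expected counts for N = 834 under a 1:1 ratio (total parts = 2):
  feathered-shank: 834 × 1/2 = 417
  clean-shank: 834 × 1/2 = 417
χ² = Σ (O − E)² / E
  feathered-shank: (427 − 417)² / 417 = 0.2398
  clean-shank: (407 − 417)² / 417 = 0.2398
χ² = 0.2398 + 0.2398 = 0.4796 ≈ 0.480

0.480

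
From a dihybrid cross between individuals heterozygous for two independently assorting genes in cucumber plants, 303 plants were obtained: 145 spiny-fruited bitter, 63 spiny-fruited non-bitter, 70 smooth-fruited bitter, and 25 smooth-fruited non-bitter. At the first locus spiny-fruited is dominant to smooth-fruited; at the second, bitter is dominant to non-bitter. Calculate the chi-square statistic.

A dihybrid F₂ with independent assortment and complete dominance at both loci gives a 9:3:3:1 phenotypic ratio.
Under the 9:3:3:1 hypothesis (Σ ratio = 16, N = 303):
  spiny-fruited bitter: 303 × 9/16 = 170.4375
  spiny-fruited non-bitter: 303 × 3/16 = 56.8125
  smooth-fruited bitter: 303 × 3/16 = 56.8125
  smooth-fruited non-bitter: 303 × 1/16 = 18.9375
χ² = Σ (O − E)² / E
  spiny-fruited bitter: (145 − 170.4375)² / 170.4375 = 3.7965
  spiny-fruited non-bitter: (63 − 56.8125)² / 56.8125 = 0.6739
  smooth-fruited bitter: (70 − 56.8125)² / 56.8125 = 3.0611
  smooth-fruited non-bitter: (25 − 18.9375)² / 18.9375 = 1.9408
χ² = 3.7965 + 0.6739 + 3.0611 + 1.9408 = 9.4723 ≈ 9.472

9.472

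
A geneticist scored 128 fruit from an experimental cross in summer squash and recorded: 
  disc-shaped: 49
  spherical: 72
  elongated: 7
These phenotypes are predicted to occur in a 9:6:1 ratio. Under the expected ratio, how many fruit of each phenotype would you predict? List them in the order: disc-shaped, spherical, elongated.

72, 48, 8

Expected counts for N = 128 under a 9:6:1 ratio (total parts = 16):
  disc-shaped: 128 × 9/16 = 72
  spherical: 128 × 6/16 = 48
  elongated: 128 × 1/16 = 8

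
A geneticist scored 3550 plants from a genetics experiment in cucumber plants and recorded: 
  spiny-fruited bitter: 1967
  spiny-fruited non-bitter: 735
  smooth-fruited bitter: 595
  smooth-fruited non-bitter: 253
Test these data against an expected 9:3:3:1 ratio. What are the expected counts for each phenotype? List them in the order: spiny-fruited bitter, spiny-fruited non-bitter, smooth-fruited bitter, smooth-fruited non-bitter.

1996.875, 665.625, 665.625, 221.875

Expected counts for N = 3550 under a 9:3:3:1 ratio (total parts = 16):
  spiny-fruited bitter: 3550 × 9/16 = 1996.875
  spiny-fruited non-bitter: 3550 × 3/16 = 665.625
  smooth-fruited bitter: 3550 × 3/16 = 665.625
  smooth-fruited non-bitter: 3550 × 1/16 = 221.875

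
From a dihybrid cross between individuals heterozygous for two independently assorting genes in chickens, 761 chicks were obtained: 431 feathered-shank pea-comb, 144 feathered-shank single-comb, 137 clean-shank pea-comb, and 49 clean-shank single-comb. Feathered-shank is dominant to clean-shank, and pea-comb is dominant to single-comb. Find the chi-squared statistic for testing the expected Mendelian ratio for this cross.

0.302

A dihybrid F₂ with independent assortment and complete dominance at both loci gives a 9:3:3:1 phenotypic ratio.
Expected counts for N = 761 under a 9:3:3:1 ratio (total parts = 16):
  feathered-shank pea-comb: 761 × 9/16 = 428.0625
  feathered-shank single-comb: 761 × 3/16 = 142.6875
  clean-shank pea-comb: 761 × 3/16 = 142.6875
  clean-shank single-comb: 761 × 1/16 = 47.5625
χ² = Σ (O − E)² / E
  feathered-shank pea-comb: (431 − 428.0625)² / 428.0625 = 0.0202
  feathered-shank single-comb: (144 − 142.6875)² / 142.6875 = 0.0121
  clean-shank pea-comb: (137 − 142.6875)² / 142.6875 = 0.2267
  clean-shank single-comb: (49 − 47.5625)² / 47.5625 = 0.0434
χ² = 0.0202 + 0.0121 + 0.2267 + 0.0434 = 0.3024 ≈ 0.302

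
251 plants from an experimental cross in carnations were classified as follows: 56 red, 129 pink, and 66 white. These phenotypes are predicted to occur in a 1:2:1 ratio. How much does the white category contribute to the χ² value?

0.168

Under the 1:2:1 hypothesis (Σ ratio = 4, N = 251):
  red: 251 × 1/4 = 62.75
  pink: 251 × 2/4 = 125.5
  white: 251 × 1/4 = 62.75
Contribution of white: (66 − 62.75)² / 62.75 = 0.1683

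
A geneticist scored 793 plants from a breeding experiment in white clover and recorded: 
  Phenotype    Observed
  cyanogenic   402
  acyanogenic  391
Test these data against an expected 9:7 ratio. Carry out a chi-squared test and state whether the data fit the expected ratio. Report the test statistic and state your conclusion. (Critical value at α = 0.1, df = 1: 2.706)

Total ratio parts = 16. Expected numbers out of 793:
  cyanogenic: 793 × 9/16 = 446.0625
  acyanogenic: 793 × 7/16 = 346.9375
χ² = Σ (O − E)² / E
  cyanogenic: (402 − 446.0625)² / 446.0625 = 4.3525
  acyanogenic: (391 − 346.9375)² / 346.9375 = 5.5961
χ² = 4.3525 + 5.5961 = 9.9486 ≈ 9.949
Degrees of freedom = 2 − 1 = 1; critical value at α = 0.1 is 2.706.
Since 9.949 > 2.706, we reject the null hypothesis — the data do not fit the 9:7 ratio.

9.949; not consistent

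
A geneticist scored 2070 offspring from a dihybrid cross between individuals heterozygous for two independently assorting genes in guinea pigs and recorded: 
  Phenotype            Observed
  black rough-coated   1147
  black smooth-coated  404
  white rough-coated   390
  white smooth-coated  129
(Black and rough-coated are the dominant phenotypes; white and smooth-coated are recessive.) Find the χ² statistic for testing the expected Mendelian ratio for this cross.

A dihybrid F₂ with independent assortment and complete dominance at both loci gives a 9:3:3:1 phenotypic ratio.
Total ratio parts = 16. Expected numbers out of 2070:
  black rough-coated: 2070 × 9/16 = 1164.375
  black smooth-coated: 2070 × 3/16 = 388.125
  white rough-coated: 2070 × 3/16 = 388.125
  white smooth-coated: 2070 × 1/16 = 129.375
χ² = Σ (O − E)² / E
  black rough-coated: (1147 − 1164.375)² / 1164.375 = 0.2593
  black smooth-coated: (404 − 388.125)² / 388.125 = 0.6493
  white rough-coated: (390 − 388.125)² / 388.125 = 0.0091
  white smooth-coated: (129 − 129.375)² / 129.375 = 0.0011
χ² = 0.2593 + 0.6493 + 0.0091 + 0.0011 = 0.9188 ≈ 0.919

0.919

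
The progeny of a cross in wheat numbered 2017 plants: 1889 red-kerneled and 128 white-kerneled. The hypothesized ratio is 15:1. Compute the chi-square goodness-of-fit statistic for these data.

Total ratio parts = 16. Expected numbers out of 2017:
  red-kerneled: 2017 × 15/16 = 1890.9375
  white-kerneled: 2017 × 1/16 = 126.0625
χ² = Σ (O − E)² / E
  red-kerneled: (1889 − 1890.9375)² / 1890.9375 = 0.0020
  white-kerneled: (128 − 126.0625)² / 126.0625 = 0.0298
χ² = 0.0020 + 0.0298 = 0.0318 ≈ 0.032

0.032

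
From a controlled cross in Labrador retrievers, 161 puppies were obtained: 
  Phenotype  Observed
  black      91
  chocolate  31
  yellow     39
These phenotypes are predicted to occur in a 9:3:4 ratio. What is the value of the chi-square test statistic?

0.063

Total ratio parts = 16. Expected numbers out of 161:
  black: 161 × 9/16 = 90.5625
  chocolate: 161 × 3/16 = 30.1875
  yellow: 161 × 4/16 = 40.25
χ² = Σ (O − E)² / E
  black: (91 − 90.5625)² / 90.5625 = 0.0021
  chocolate: (31 − 30.1875)² / 30.1875 = 0.0219
  yellow: (39 − 40.25)² / 40.25 = 0.0388
χ² = 0.0021 + 0.0219 + 0.0388 = 0.0628 ≈ 0.063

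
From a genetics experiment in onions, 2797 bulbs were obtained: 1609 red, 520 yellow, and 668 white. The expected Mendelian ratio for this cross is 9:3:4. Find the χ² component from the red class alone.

0.810

Expected counts for N = 2797 under a 9:3:4 ratio (total parts = 16):
  red: 2797 × 9/16 = 1573.3125
  yellow: 2797 × 3/16 = 524.4375
  white: 2797 × 4/16 = 699.25
Contribution of red: (1609 − 1573.3125)² / 1573.3125 = 0.8095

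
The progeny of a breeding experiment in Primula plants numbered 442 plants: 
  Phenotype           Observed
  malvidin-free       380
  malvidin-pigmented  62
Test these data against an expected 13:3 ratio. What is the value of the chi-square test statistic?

Expected counts for N = 442 under a 13:3 ratio (total parts = 16):
  malvidin-free: 442 × 13/16 = 359.125
  malvidin-pigmented: 442 × 3/16 = 82.875
χ² = Σ (O − E)² / E
  malvidin-free: (380 − 359.125)² / 359.125 = 1.2134
  malvidin-pigmented: (62 − 82.875)² / 82.875 = 5.2581
χ² = 1.2134 + 5.2581 = 6.4715 ≈ 6.472

6.472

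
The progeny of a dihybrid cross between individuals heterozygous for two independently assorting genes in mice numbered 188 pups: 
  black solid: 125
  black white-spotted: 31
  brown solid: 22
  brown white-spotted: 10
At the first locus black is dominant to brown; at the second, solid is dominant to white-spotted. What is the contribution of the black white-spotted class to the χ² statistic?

0.512

A dihybrid F₂ with independent assortment and complete dominance at both loci gives a 9:3:3:1 phenotypic ratio.
Expected counts for N = 188 under a 9:3:3:1 ratio (total parts = 16):
  black solid: 188 × 9/16 = 105.75
  black white-spotted: 188 × 3/16 = 35.25
  brown solid: 188 × 3/16 = 35.25
  brown white-spotted: 188 × 1/16 = 11.75
Contribution of black white-spotted: (31 − 35.25)² / 35.25 = 0.5124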